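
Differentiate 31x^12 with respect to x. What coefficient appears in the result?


We apply the power rule: d/dx [ax^n] = a*n * x^(n-1)
d/dx [31x^12]
= 31 * 12 * x^(12-1)
= 372x^11
The coefficient is 372

372


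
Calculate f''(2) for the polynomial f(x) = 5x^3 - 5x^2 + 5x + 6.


First derivative:
f'(x) = 15x^2 - 10x + 5
Second derivative:
f''(x) = 30x - 10
Substitute x = 2:
f''(2) = 30 * 2 - 10
= 60 - 10
= 50

50


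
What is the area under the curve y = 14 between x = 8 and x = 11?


The area under a constant function y = 14 is a rectangle.
Width = 11 - 8 = 3
Height = 14
Area = width * height
= 3 * 14
= 42

42


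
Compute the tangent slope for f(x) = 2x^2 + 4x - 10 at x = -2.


The slope of the tangent line equals f'(x) at the point.
f(x) = 2x^2 + 4x - 10
f'(x) = 4x + 4
At x = -2:
f'(-2) = 4 * (-2) + 4
= -8 + 4
= -4

-4


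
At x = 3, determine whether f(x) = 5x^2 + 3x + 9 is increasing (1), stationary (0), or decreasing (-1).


Compute f'(x) to determine behavior:
f'(x) = 10x + 3
f'(3) = 10 * 3 + 3
= 30 + 3
= 33
Since f'(3) > 0, the function is increasing (1)

1


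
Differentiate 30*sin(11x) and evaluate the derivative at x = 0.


Apply the chain rule to differentiate 30*sin(11x):
d/dx [30*sin(11x)]
= 30 * cos(11x) * d/dx(11x)
= 30 * 11 * cos(11x)
= 330 * cos(11x)
Evaluate at x = 0:
= 330 * cos(0)
= 330 * 1
= 330

330


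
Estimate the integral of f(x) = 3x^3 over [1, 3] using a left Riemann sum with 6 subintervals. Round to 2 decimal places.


Left Riemann sum uses left endpoints of each subinterval.
Interval: [1, 3], n = 6
dx = (3 - 1) / 6 = 1/3
Left endpoints: [1, 4/3, 5/3, 2, 7/3, 8/3]
f values: [3, 64/9, 125/9, 24, 343/9, 512/9]
Sum = dx * (sum of f values)
= 1/3 * 143
= 143/3 ≈ 47.67

47.67


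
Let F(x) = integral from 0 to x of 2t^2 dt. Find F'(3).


By the Fundamental Theorem of Calculus (Part 1):
If F(x) = integral from 0 to x of f(t) dt, then F'(x) = f(x)
Here f(t) = 2t^2
So F'(x) = 2x^2
Evaluate at x = 3:
F'(3) = 2 * 3^2
= 2 * 9
= 18

18


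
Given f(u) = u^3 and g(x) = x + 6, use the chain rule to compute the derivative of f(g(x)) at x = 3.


Using the chain rule: (f(g(x)))' = f'(g(x)) * g'(x)
First, find g(3):
g(3) = 1 * 3 + 6 = 9
Next, f'(u) = 3u^2
And g'(x) = 1
So f'(g(3)) * g'(3)
= 3 * 9^2 * 1
= 3 * 81 * 1
= 243

243


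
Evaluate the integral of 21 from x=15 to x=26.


The integral of a constant k over [a, b] equals k * (b - a).
integral from 15 to 26 of 21 dx
= 21 * (26 - 15)
= 21 * 11
= 231

231


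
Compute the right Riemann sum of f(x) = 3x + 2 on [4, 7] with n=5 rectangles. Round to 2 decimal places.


Right Riemann sum uses right endpoints of each subinterval.
Interval: [4, 7], n = 5
dx = (7 - 4) / 5 = 3/5
Right endpoints: [23/5, 26/5, 29/5, 32/5, 7]
f values: [79/5, 88/5, 97/5, 106/5, 23]
Sum = dx * (sum of f values)
= 3/5 * 97
= 291/5 = 58.20

58.20


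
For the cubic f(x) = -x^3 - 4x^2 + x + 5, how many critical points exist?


Find where f'(x) = 0:
f(x) = -x^3 - 4x^2 + x + 5
f'(x) = -3x^2 - 8x + 1
This is a quadratic in x. Use the discriminant to count real roots.
Discriminant = (-8)^2 - 4 * (-3) * 1
= 64 - (-12)
= 76
Since discriminant > 0, f'(x) = 0 has 2 real solutions.
Number of critical points: 2

2


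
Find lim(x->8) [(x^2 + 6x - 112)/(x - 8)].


Direct substitution gives 0/0, so we factor the numerator.
Factor: (x^2 + 6x - 112) = (x - 8)(x + 14)
Cancel the common factor (x - 8):
(x^2 + 6x - 112)/(x - 8) = (x + 14)
Now substitute x = 8:
= (8) - (-14) = 22

22


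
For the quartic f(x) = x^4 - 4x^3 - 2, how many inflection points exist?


Inflection points occur where f''(x) = 0 and concavity changes.
f(x) = x^4 - 4x^3 - 2
f'(x) = 4x^3 - 12x^2
f''(x) = 12x^2 - 24x
This is a quadratic in x. Use the discriminant to count real roots.
Discriminant = (-24)^2 - 4 * 12 * 0
= 576 - 0
= 576
Since discriminant > 0, f''(x) = 0 has 2 distinct real solutions.
A quadratic with two distinct real roots changes sign at each root, so concavity changes at both.
Number of inflection points: 2

2


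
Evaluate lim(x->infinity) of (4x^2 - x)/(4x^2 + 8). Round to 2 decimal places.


For limits at infinity with equal-degree polynomials,
we compare leading coefficients.
Numerator leading term: 4x^2
Denominator leading term: 4x^2
Divide both by x^2:
lim = (4 - 1/x) / (4 + 8/x^2)
As x -> infinity, the 1/x and 1/x^2 terms vanish:
= 4/4 = 1 = 1.00

1.00


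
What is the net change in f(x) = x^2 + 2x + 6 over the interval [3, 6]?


Net change = f(b) - f(a)
f(x) = x^2 + 2x + 6
Compute f(6):
f(6) = 1 * 6^2 + 2 * 6 + 6
= 36 + 12 + 6
= 54
Compute f(3):
f(3) = 1 * 3^2 + 2 * 3 + 6
= 9 + 6 + 6
= 21
Net change = 54 - 21 = 33

33


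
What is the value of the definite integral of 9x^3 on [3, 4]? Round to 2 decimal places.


Find the antiderivative of 9x^3:
F(x) = 9/4 * x^4
Apply the Fundamental Theorem of Calculus:
F(4) - F(3)
= 9/4 * 4^4 - 9/4 * 3^4
= 9/4 * (256 - 81)
= 9/4 * 175
= 1575/4 = 393.75

393.75


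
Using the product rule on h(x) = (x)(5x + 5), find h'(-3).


Let u(x) = x and v(x) = 5x + 5
u'(x) = 1
v'(x) = 5
Product rule: h'(x) = u'(x)*v(x) + u(x)*v'(x)
= 1 * (5x + 5) + (x) * 5
At x = -3:
u(-3) = 1 * (-3) + 0 = -3
v(-3) = 5 * (-3) + 5 = -10
h'(-3) = 1 * (-10) + (-3) * 5
= -10 - 15
= -25

-25


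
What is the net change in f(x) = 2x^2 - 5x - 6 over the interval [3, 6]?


Net change = f(b) - f(a)
f(x) = 2x^2 - 5x - 6
Compute f(6):
f(6) = 2 * 6^2 - 5 * 6 - 6
= 72 - 30 - 6
= 36
Compute f(3):
f(3) = 2 * 3^2 - 5 * 3 - 6
= 18 - 15 - 6
= -3
Net change = 36 - (-3) = 39

39


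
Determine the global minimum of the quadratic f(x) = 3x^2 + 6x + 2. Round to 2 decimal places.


For a quadratic f(x) = ax^2 + bx + c with a > 0, the minimum is at the vertex.
Vertex x-coordinate: x = -b/(2a)
x = -(6) / (2 * 3)
x = -6/6 = -1
Substitute back to find the minimum value:
f(-1) = 3 * (-1)^2 + 6 * (-1) + 2
= 3 - 6 + 2
= -1 = -1.00

-1.00


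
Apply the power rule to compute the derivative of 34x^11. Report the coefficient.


We apply the power rule: d/dx [ax^n] = a*n * x^(n-1)
d/dx [34x^11]
= 34 * 11 * x^(11-1)
= 374x^10
The coefficient is 374

374


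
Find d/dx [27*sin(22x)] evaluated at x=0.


Apply the chain rule to differentiate 27*sin(22x):
d/dx [27*sin(22x)]
= 27 * cos(22x) * d/dx(22x)
= 27 * 22 * cos(22x)
= 594 * cos(22x)
Evaluate at x = 0:
= 594 * cos(0)
= 594 * 1
= 594

594


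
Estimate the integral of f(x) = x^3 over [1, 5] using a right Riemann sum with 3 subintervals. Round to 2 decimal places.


Right Riemann sum uses right endpoints of each subinterval.
Interval: [1, 5], n = 3
dx = (5 - 1) / 3 = 4/3
Right endpoints: [7/3, 11/3, 5]
f values: [343/27, 1331/27, 125]
Sum = dx * (sum of f values)
= 4/3 * 187
= 748/3 ≈ 249.33

249.33


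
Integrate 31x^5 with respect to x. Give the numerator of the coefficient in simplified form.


Apply the power rule for integration:
integral of ax^n dx = a/(n+1) * x^(n+1) + C
integral of 31x^5 dx
= 31/6 * x^6 + C
The coefficient in lowest terms is 31/6, and its numerator is 31

31


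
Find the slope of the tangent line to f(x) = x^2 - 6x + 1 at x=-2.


The slope of the tangent line equals f'(x) at the point.
f(x) = x^2 - 6x + 1
f'(x) = 2x - 6
At x = -2:
f'(-2) = 2 * (-2) - 6
= -4 - 6
= -10

-10


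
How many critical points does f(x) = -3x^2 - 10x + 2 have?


Find where f'(x) = 0:
f'(x) = -6x - 10
Set f'(x) = 0:
-6x - 10 = 0
x = 10 / (-6) = -5/3
This is a linear equation in x, so there is exactly one solution.
Number of critical points: 1

1


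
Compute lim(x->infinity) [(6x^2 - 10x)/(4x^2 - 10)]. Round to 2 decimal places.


For limits at infinity with equal-degree polynomials,
we compare leading coefficients.
Numerator leading term: 6x^2
Denominator leading term: 4x^2
Divide both by x^2:
lim = (6 - 10/x) / (4 - 10/x^2)
As x -> infinity, the 1/x and 1/x^2 terms vanish:
= 6/4 = 3/2 = 1.50

1.50


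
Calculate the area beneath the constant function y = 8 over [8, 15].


The area under a constant function y = 8 is a rectangle.
Width = 15 - 8 = 7
Height = 8
Area = width * height
= 7 * 8
= 56

56


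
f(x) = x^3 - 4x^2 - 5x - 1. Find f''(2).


First derivative:
f'(x) = 3x^2 - 8x - 5
Second derivative:
f''(x) = 6x - 8
Substitute x = 2:
f''(2) = 6 * 2 - 8
= 12 - 8
= 4

4


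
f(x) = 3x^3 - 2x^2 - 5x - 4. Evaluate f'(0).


Differentiate f(x) = 3x^3 - 2x^2 - 5x - 4 term by term:
f'(x) = 9x^2 - 4x - 5
Substitute x = 0:
f'(0) = 9 * 0^2 - 4 * 0 - 5
= 0 + 0 - 5
= -5

-5


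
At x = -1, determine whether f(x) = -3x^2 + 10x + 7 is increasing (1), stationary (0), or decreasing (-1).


Compute f'(x) to determine behavior:
f'(x) = -6x + 10
f'(-1) = -6 * (-1) + 10
= 6 + 10
= 16
Since f'(-1) > 0, the function is increasing (1)

1


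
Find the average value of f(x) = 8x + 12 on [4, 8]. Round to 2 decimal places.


Average value = 1/(b-a) * integral from a to b of f(x) dx
First compute the integral of 8x + 12:
F(x) = 4x^2 + 12x
F(8) = 4 * 64 + 12 * 8 = 352
F(4) = 4 * 16 + 12 * 4 = 112
Integral = 352 - 112 = 240
Average = 240 / (8 - 4) = 240 / 4
= 60 = 60.00

60.00


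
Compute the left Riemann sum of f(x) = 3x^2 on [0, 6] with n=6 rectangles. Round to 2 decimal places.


Left Riemann sum uses left endpoints of each subinterval.
Interval: [0, 6], n = 6
dx = (6 - 0) / 6 = 1
Left endpoints: [0, 1, 2, 3, 4, 5]
f values: [0, 3, 12, 27, 48, 75]
Sum = dx * (sum of f values)
= 1 * 165
= 165 = 165.00

165.00


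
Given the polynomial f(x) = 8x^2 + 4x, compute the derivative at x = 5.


Differentiate term by term using power and sum rules:
f(x) = 8x^2 + 4x
f'(x) = 16x + 4
Substitute x = 5:
f'(5) = 16 * 5 + 4
= 80 + 4
= 84

84


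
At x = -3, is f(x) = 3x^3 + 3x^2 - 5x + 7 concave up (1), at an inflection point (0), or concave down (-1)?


Concavity is determined by the sign of f''(x).
f(x) = 3x^3 + 3x^2 - 5x + 7
f'(x) = 9x^2 + 6x - 5
f''(x) = 18x + 6
f''(-3) = 18 * (-3) + 6
= -54 + 6
= -48
Since f''(-3) < 0, the function is concave down (-1)

-1


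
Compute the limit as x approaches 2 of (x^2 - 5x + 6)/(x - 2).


Direct substitution gives 0/0, so we factor the numerator.
Factor: (x^2 - 5x + 6) = (x - 2)(x - 3)
Cancel the common factor (x - 2):
(x^2 - 5x + 6)/(x - 2) = (x - 3)
Now substitute x = 2:
= (2) - (3) = -1

-1


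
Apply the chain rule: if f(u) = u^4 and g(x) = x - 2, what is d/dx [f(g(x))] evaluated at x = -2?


Using the chain rule: (f(g(x)))' = f'(g(x)) * g'(x)
First, find g(-2):
g(-2) = 1 * (-2) - 2 = -4
Next, f'(u) = 4u^3
And g'(x) = 1
So f'(g(-2)) * g'(-2)
= 4 * (-4)^3 * 1
= 4 * (-64) * 1
= -256

-256


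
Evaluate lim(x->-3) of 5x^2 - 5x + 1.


Since polynomials are continuous, we use direct substitution.
lim(x->-3) of 5x^2 - 5x + 1
= 5 * (-3)^2 - 5 * (-3) + 1
= 45 + 15 + 1
= 61

61


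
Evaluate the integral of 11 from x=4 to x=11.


The integral of a constant k over [a, b] equals k * (b - a).
integral from 4 to 11 of 11 dx
= 11 * (11 - 4)
= 11 * 7
= 77

77


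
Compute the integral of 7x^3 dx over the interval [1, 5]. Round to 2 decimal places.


Find the antiderivative of 7x^3:
F(x) = 7/4 * x^4
Apply the Fundamental Theorem of Calculus:
F(5) - F(1)
= 7/4 * 5^4 - 7/4 * 1^4
= 7/4 * (625 - 1)
= 7/4 * 624
= 1092 = 1092.00

1092.00


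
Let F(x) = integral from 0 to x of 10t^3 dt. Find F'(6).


By the Fundamental Theorem of Calculus (Part 1):
If F(x) = integral from 0 to x of f(t) dt, then F'(x) = f(x)
Here f(t) = 10t^3
So F'(x) = 10x^3
Evaluate at x = 6:
F'(6) = 10 * 6^3
= 10 * 216
= 2160

2160


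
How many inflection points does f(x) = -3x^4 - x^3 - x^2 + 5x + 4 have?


Inflection points occur where f''(x) = 0 and concavity changes.
f(x) = -3x^4 - x^3 - x^2 + 5x + 4
f'(x) = -12x^3 - 3x^2 - 2x + 5
f''(x) = -36x^2 - 6x - 2
This is a quadratic in x. Use the discriminant to count real roots.
Discriminant = (-6)^2 - 4 * (-36) * (-2)
= 36 - 288
= -252
Since discriminant < 0, f''(x) = 0 has no real solutions.
Number of inflection points: 0

0


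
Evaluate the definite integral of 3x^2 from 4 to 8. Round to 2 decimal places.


Find the antiderivative of 3x^2:
F(x) = 3/3 * x^3
Apply the Fundamental Theorem of Calculus:
F(8) - F(4)
= 3/3 * 8^3 - 3/3 * 4^3
= 3/3 * (512 - 64)
= 3/3 * 448
= 448 = 448.00

448.00


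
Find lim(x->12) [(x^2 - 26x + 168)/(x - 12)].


Direct substitution gives 0/0, so we factor the numerator.
Factor: (x^2 - 26x + 168) = (x - 12)(x - 14)
Cancel the common factor (x - 12):
(x^2 - 26x + 168)/(x - 12) = (x - 14)
Now substitute x = 12:
= (12) - (14) = -2

-2


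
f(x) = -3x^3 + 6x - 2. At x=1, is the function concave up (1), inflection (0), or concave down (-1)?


Concavity is determined by the sign of f''(x).
f(x) = -3x^3 + 6x - 2
f'(x) = -9x^2 + 6
f''(x) = -18x
f''(1) = -18 * 1 + 0
= -18 + 0
= -18
Since f''(1) < 0, the function is concave down (-1)

-1


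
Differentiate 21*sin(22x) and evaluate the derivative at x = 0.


Apply the chain rule to differentiate 21*sin(22x):
d/dx [21*sin(22x)]
= 21 * cos(22x) * d/dx(22x)
= 21 * 22 * cos(22x)
= 462 * cos(22x)
Evaluate at x = 0:
= 462 * cos(0)
= 462 * 1
= 462

462


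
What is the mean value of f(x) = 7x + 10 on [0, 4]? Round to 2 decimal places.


Average value = 1/(b-a) * integral from a to b of f(x) dx
First compute the integral of 7x + 10:
F(x) = (7/2)x^2 + 10x
F(4) = 7/2 * 16 + 10 * 4 = 96
F(0) = 7/2 * 0 + 10 * 0 = 0
Integral = 96 - 0 = 96
Average = 96 / (4 - 0) = 96 / 4
= 24 = 24.00

24.00


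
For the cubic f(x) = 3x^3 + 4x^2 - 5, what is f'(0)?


Differentiate f(x) = 3x^3 + 4x^2 - 5 term by term:
f'(x) = 9x^2 + 8x
Substitute x = 0:
f'(0) = 9 * 0^2 + 8 * 0 + 0
= 0 + 0 + 0
= 0

0


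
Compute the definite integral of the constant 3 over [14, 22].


The integral of a constant k over [a, b] equals k * (b - a).
integral from 14 to 22 of 3 dx
= 3 * (22 - 14)
= 3 * 8
= 24

24


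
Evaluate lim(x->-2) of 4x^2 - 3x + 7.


Since polynomials are continuous, we use direct substitution.
lim(x->-2) of 4x^2 - 3x + 7
= 4 * (-2)^2 - 3 * (-2) + 7
= 16 + 6 + 7
= 29

29


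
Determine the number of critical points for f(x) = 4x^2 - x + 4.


Find where f'(x) = 0:
f'(x) = 8x - 1
Set f'(x) = 0:
8x - 1 = 0
x = 1 / 8 = 1/8
This is a linear equation in x, so there is exactly one solution.
Number of critical points: 1

1


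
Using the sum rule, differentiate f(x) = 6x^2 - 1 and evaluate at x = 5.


Differentiate term by term using power and sum rules:
f(x) = 6x^2 - 1
f'(x) = 12x
Substitute x = 5:
f'(5) = 12 * 5 + 0
= 60 + 0
= 60

60


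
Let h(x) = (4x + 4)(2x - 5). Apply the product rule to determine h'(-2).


Let u(x) = 4x + 4 and v(x) = 2x - 5
u'(x) = 4
v'(x) = 2
Product rule: h'(x) = u'(x)*v(x) + u(x)*v'(x)
= 4 * (2x - 5) + (4x + 4) * 2
At x = -2:
u(-2) = 4 * (-2) + 4 = -4
v(-2) = 2 * (-2) - 5 = -9
h'(-2) = 4 * (-9) + (-4) * 2
= -36 - 8
= -44

-44


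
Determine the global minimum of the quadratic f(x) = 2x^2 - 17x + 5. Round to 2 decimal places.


For a quadratic f(x) = ax^2 + bx + c with a > 0, the minimum is at the vertex.
Vertex x-coordinate: x = -b/(2a)
x = -(-17) / (2 * 2)
x = 17/4
Substitute back to find the minimum value:
f(17/4) = 2 * (17/4)^2 - 17 * (17/4) + 5
= 289/8 - 289/4 + 5
= -249/8 ≈ -31.13

-31.13


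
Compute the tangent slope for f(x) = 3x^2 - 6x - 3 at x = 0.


The slope of the tangent line equals f'(x) at the point.
f(x) = 3x^2 - 6x - 3
f'(x) = 6x - 6
At x = 0:
f'(0) = 6 * 0 - 6
= 0 - 6
= -6

-6


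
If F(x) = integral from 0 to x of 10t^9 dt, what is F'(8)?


By the Fundamental Theorem of Calculus (Part 1):
If F(x) = integral from 0 to x of f(t) dt, then F'(x) = f(x)
Here f(t) = 10t^9
So F'(x) = 10x^9
Evaluate at x = 8:
F'(8) = 10 * 8^9
= 10 * 134217728
= 1342177280

1342177280


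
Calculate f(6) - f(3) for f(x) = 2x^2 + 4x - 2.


Net change = f(b) - f(a)
f(x) = 2x^2 + 4x - 2
Compute f(6):
f(6) = 2 * 6^2 + 4 * 6 - 2
= 72 + 24 - 2
= 94
Compute f(3):
f(3) = 2 * 3^2 + 4 * 3 - 2
= 18 + 12 - 2
= 28
Net change = 94 - 28 = 66

66


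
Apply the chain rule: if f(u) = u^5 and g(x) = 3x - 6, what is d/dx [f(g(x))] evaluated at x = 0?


Using the chain rule: (f(g(x)))' = f'(g(x)) * g'(x)
First, find g(0):
g(0) = 3 * 0 - 6 = -6
Next, f'(u) = 5u^4
And g'(x) = 3
So f'(g(0)) * g'(0)
= 5 * (-6)^4 * 3
= 5 * 1296 * 3
= 19440

19440


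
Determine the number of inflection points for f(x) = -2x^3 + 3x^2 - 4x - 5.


Inflection points occur where f''(x) = 0 and concavity changes.
f(x) = -2x^3 + 3x^2 - 4x - 5
f'(x) = -6x^2 + 6x - 4
f''(x) = -12x + 6
Set f''(x) = 0:
-12x + 6 = 0
x = -6 / (-12) = 1/2
Since f''(x) is linear (degree 1), it changes sign at this point.
Therefore there is exactly 1 inflection point.

1


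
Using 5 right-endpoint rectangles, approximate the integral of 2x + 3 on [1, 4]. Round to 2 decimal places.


Right Riemann sum uses right endpoints of each subinterval.
Interval: [1, 4], n = 5
dx = (4 - 1) / 5 = 3/5
Right endpoints: [8/5, 11/5, 14/5, 17/5, 4]
f values: [31/5, 37/5, 43/5, 49/5, 11]
Sum = dx * (sum of f values)
= 3/5 * 43
= 129/5 = 25.80

25.80


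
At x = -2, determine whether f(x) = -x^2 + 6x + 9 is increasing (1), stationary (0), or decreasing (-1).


Compute f'(x) to determine behavior:
f'(x) = -2x + 6
f'(-2) = -2 * (-2) + 6
= 4 + 6
= 10
Since f'(-2) > 0, the function is increasing (1)

1


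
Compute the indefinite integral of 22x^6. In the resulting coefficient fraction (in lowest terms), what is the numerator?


Apply the power rule for integration:
integral of ax^n dx = a/(n+1) * x^(n+1) + C
integral of 22x^6 dx
= 22/7 * x^7 + C
The coefficient in lowest terms is 22/7, and its numerator is 22

22


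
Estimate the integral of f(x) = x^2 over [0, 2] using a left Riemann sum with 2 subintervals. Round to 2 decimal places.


Left Riemann sum uses left endpoints of each subinterval.
Interval: [0, 2], n = 2
dx = (2 - 0) / 2 = 1
Left endpoints: [0, 1]
f values: [0, 1]
Sum = dx * (sum of f values)
= 1 * 1
= 1 = 1.00

1.00


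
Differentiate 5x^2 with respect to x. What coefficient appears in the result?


We apply the power rule: d/dx [ax^n] = a*n * x^(n-1)
d/dx [5x^2]
= 5 * 2 * x^(2-1)
= 10x
The coefficient is 10

10


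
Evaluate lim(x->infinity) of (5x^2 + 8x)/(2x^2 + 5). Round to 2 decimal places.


For limits at infinity with equal-degree polynomials,
we compare leading coefficients.
Numerator leading term: 5x^2
Denominator leading term: 2x^2
Divide both by x^2:
lim = (5 + 8/x) / (2 + 5/x^2)
As x -> infinity, the 1/x and 1/x^2 terms vanish:
= 5/2 = 2.50

2.50


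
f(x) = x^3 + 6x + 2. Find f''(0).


First derivative:
f'(x) = 3x^2 + 6
Second derivative:
f''(x) = 6x
Substitute x = 0:
f''(0) = 6 * 0 + 0
= 0 + 0
= 0

0


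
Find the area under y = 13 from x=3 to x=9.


The area under a constant function y = 13 is a rectangle.
Width = 9 - 3 = 6
Height = 13
Area = width * height
= 6 * 13
= 78

78


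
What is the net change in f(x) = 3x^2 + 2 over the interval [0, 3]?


Net change = f(b) - f(a)
f(x) = 3x^2 + 2
Compute f(3):
f(3) = 3 * 3^2 + 0 * 3 + 2
= 27 + 0 + 2
= 29
Compute f(0):
f(0) = 3 * 0^2 + 0 * 0 + 2
= 0 + 0 + 2
= 2
Net change = 29 - 2 = 27

27


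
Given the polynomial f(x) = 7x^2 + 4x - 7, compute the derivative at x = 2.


Differentiate term by term using power and sum rules:
f(x) = 7x^2 + 4x - 7
f'(x) = 14x + 4
Substitute x = 2:
f'(2) = 14 * 2 + 4
= 28 + 4
= 32

32


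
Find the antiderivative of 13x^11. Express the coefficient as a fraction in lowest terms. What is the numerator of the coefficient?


Apply the power rule for integration:
integral of ax^n dx = a/(n+1) * x^(n+1) + C
integral of 13x^11 dx
= 13/12 * x^12 + C
The coefficient in lowest terms is 13/12, and its numerator is 13

13


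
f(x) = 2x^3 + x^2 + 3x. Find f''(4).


First derivative:
f'(x) = 6x^2 + 2x + 3
Second derivative:
f''(x) = 12x + 2
Substitute x = 4:
f''(4) = 12 * 4 + 2
= 48 + 2
= 50

50


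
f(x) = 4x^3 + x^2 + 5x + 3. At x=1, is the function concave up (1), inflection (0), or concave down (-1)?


Concavity is determined by the sign of f''(x).
f(x) = 4x^3 + x^2 + 5x + 3
f'(x) = 12x^2 + 2x + 5
f''(x) = 24x + 2
f''(1) = 24 * 1 + 2
= 24 + 2
= 26
Since f''(1) > 0, the function is concave up (1)

1


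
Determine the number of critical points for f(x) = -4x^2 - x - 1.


Find where f'(x) = 0:
f'(x) = -8x - 1
Set f'(x) = 0:
-8x - 1 = 0
x = 1 / (-8) = -1/8
This is a linear equation in x, so there is exactly one solution.
Number of critical points: 1

1


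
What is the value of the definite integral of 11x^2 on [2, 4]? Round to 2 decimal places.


Find the antiderivative of 11x^2:
F(x) = 11/3 * x^3
Apply the Fundamental Theorem of Calculus:
F(4) - F(2)
= 11/3 * 4^3 - 11/3 * 2^3
= 11/3 * (64 - 8)
= 11/3 * 56
= 616/3 ≈ 205.33

205.33


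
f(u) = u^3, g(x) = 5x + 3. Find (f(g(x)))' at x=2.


Using the chain rule: (f(g(x)))' = f'(g(x)) * g'(x)
First, find g(2):
g(2) = 5 * 2 + 3 = 13
Next, f'(u) = 3u^2
And g'(x) = 5
So f'(g(2)) * g'(2)
= 3 * 13^2 * 5
= 3 * 169 * 5
= 2535

2535


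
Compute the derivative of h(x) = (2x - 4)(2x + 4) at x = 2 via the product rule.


Let u(x) = 2x - 4 and v(x) = 2x + 4
u'(x) = 2
v'(x) = 2
Product rule: h'(x) = u'(x)*v(x) + u(x)*v'(x)
= 2 * (2x + 4) + (2x - 4) * 2
At x = 2:
u(2) = 2 * 2 - 4 = 0
v(2) = 2 * 2 + 4 = 8
h'(2) = 2 * 8 + 0 * 2
= 16 + 0
= 16

16


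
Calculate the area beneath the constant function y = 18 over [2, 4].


The area under a constant function y = 18 is a rectangle.
Width = 4 - 2 = 2
Height = 18
Area = width * height
= 2 * 18
= 36

36


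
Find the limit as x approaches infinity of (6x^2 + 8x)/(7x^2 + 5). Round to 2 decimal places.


For limits at infinity with equal-degree polynomials,
we compare leading coefficients.
Numerator leading term: 6x^2
Denominator leading term: 7x^2
Divide both by x^2:
lim = (6 + 8/x) / (7 + 5/x^2)
As x -> infinity, the 1/x and 1/x^2 terms vanish:
= 6/7 ≈ 0.86

0.86


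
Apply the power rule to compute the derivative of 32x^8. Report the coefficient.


We apply the power rule: d/dx [ax^n] = a*n * x^(n-1)
d/dx [32x^8]
= 32 * 8 * x^(8-1)
= 256x^7
The coefficient is 256

256


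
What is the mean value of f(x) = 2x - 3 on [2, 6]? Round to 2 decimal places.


Average value = 1/(b-a) * integral from a to b of f(x) dx
First compute the integral of 2x - 3:
F(x) = x^2 - 3x
F(6) = 1 * 36 - 3 * 6 = 18
F(2) = 1 * 4 - 3 * 2 = -2
Integral = 18 - (-2) = 20
Average = 20 / (6 - 2) = 20 / 4
= 5 = 5.00

5.00


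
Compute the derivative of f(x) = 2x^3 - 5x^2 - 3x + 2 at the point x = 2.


Differentiate f(x) = 2x^3 - 5x^2 - 3x + 2 term by term:
f'(x) = 6x^2 - 10x - 3
Substitute x = 2:
f'(2) = 6 * 2^2 - 10 * 2 - 3
= 24 - 20 - 3
= 1

1


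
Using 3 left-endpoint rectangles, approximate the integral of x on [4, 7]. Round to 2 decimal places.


Left Riemann sum uses left endpoints of each subinterval.
Interval: [4, 7], n = 3
dx = (7 - 4) / 3 = 1
Left endpoints: [4, 5, 6]
f values: [4, 5, 6]
Sum = dx * (sum of f values)
= 1 * 15
= 15 = 15.00

15.00


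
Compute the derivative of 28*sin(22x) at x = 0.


Apply the chain rule to differentiate 28*sin(22x):
d/dx [28*sin(22x)]
= 28 * cos(22x) * d/dx(22x)
= 28 * 22 * cos(22x)
= 616 * cos(22x)
Evaluate at x = 0:
= 616 * cos(0)
= 616 * 1
= 616

616


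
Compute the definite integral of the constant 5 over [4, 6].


The integral of a constant k over [a, b] equals k * (b - a).
integral from 4 to 6 of 5 dx
= 5 * (6 - 4)
= 5 * 2
= 10

10


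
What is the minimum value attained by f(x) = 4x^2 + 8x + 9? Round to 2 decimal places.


For a quadratic f(x) = ax^2 + bx + c with a > 0, the minimum is at the vertex.
Vertex x-coordinate: x = -b/(2a)
x = -(8) / (2 * 4)
x = -8/8 = -1
Substitute back to find the minimum value:
f(-1) = 4 * (-1)^2 + 8 * (-1) + 9
= 4 - 8 + 9
= 5 = 5.00

5.00


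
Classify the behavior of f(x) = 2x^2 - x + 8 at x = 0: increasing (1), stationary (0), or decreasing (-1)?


Compute f'(x) to determine behavior:
f'(x) = 4x - 1
f'(0) = 4 * 0 - 1
= 0 - 1
= -1
Since f'(0) < 0, the function is decreasing (-1)

-1


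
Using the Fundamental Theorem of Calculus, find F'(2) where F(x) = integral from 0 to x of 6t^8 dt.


By the Fundamental Theorem of Calculus (Part 1):
If F(x) = integral from 0 to x of f(t) dt, then F'(x) = f(x)
Here f(t) = 6t^8
So F'(x) = 6x^8
Evaluate at x = 2:
F'(2) = 6 * 2^8
= 6 * 256
= 1536

1536


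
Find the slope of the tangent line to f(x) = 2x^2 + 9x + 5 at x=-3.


The slope of the tangent line equals f'(x) at the point.
f(x) = 2x^2 + 9x + 5
f'(x) = 4x + 9
At x = -3:
f'(-3) = 4 * (-3) + 9
= -12 + 9
= -3

-3


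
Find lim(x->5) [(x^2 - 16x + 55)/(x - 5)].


Direct substitution gives 0/0, so we factor the numerator.
Factor: (x^2 - 16x + 55) = (x - 5)(x - 11)
Cancel the common factor (x - 5):
(x^2 - 16x + 55)/(x - 5) = (x - 11)
Now substitute x = 5:
= (5) - (11) = -6

-6


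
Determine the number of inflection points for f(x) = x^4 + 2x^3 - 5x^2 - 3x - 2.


Inflection points occur where f''(x) = 0 and concavity changes.
f(x) = x^4 + 2x^3 - 5x^2 - 3x - 2
f'(x) = 4x^3 + 6x^2 - 10x - 3
f''(x) = 12x^2 + 12x - 10
This is a quadratic in x. Use the discriminant to count real roots.
Discriminant = (12)^2 - 4 * 12 * (-10)
= 144 - (-480)
= 624
Since discriminant > 0, f''(x) = 0 has 2 distinct real solutions.
A quadratic with two distinct real roots changes sign at each root, so concavity changes at both.
Number of inflection points: 2

2


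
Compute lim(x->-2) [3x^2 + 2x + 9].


Since polynomials are continuous, we use direct substitution.
lim(x->-2) of 3x^2 + 2x + 9
= 3 * (-2)^2 + 2 * (-2) + 9
= 12 - 4 + 9
= 17

17


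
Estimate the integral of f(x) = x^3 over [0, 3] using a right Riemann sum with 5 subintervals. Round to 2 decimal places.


Right Riemann sum uses right endpoints of each subinterval.
Interval: [0, 3], n = 5
dx = (3 - 0) / 5 = 3/5
Right endpoints: [3/5, 6/5, 9/5, 12/5, 3]
f values: [27/125, 216/125, 729/125, 1728/125, 27]
Sum = dx * (sum of f values)
= 3/5 * 243/5
= 729/25 = 29.16

29.16


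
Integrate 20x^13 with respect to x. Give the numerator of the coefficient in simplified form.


Apply the power rule for integration:
integral of ax^n dx = a/(n+1) * x^(n+1) + C
integral of 20x^13 dx
= 20/14 * x^14 + C
= 10/7 * x^14 + C
The coefficient in lowest terms is 10/7, and its numerator is 10

10


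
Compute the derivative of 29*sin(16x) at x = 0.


Apply the chain rule to differentiate 29*sin(16x):
d/dx [29*sin(16x)]
= 29 * cos(16x) * d/dx(16x)
= 29 * 16 * cos(16x)
= 464 * cos(16x)
Evaluate at x = 0:
= 464 * cos(0)
= 464 * 1
= 464

464


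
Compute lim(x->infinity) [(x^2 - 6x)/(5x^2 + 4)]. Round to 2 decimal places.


For limits at infinity with equal-degree polynomials,
we compare leading coefficients.
Numerator leading term: x^2
Denominator leading term: 5x^2
Divide both by x^2:
lim = (1 - 6/x) / (5 + 4/x^2)
As x -> infinity, the 1/x and 1/x^2 terms vanish:
= 1/5 = 0.20

0.20


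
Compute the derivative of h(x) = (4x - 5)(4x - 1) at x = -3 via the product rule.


Let u(x) = 4x - 5 and v(x) = 4x - 1
u'(x) = 4
v'(x) = 4
Product rule: h'(x) = u'(x)*v(x) + u(x)*v'(x)
= 4 * (4x - 1) + (4x - 5) * 4
At x = -3:
u(-3) = 4 * (-3) - 5 = -17
v(-3) = 4 * (-3) - 1 = -13
h'(-3) = 4 * (-13) + (-17) * 4
= -52 - 68
= -120

-120


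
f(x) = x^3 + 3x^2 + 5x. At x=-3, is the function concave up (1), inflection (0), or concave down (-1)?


Concavity is determined by the sign of f''(x).
f(x) = x^3 + 3x^2 + 5x
f'(x) = 3x^2 + 6x + 5
f''(x) = 6x + 6
f''(-3) = 6 * (-3) + 6
= -18 + 6
= -12
Since f''(-3) < 0, the function is concave down (-1)

-1


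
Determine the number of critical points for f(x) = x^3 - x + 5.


Find where f'(x) = 0:
f(x) = x^3 - x + 5
f'(x) = 3x^2 - 1
This is a quadratic in x. Use the discriminant to count real roots.
Discriminant = (0)^2 - 4 * 3 * (-1)
= 0 - (-12)
= 12
Since discriminant > 0, f'(x) = 0 has 2 real solutions.
Number of critical points: 2

2


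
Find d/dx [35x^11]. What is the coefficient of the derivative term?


We apply the power rule: d/dx [ax^n] = a*n * x^(n-1)
d/dx [35x^11]
= 35 * 11 * x^(11-1)
= 385x^10
The coefficient is 385

385


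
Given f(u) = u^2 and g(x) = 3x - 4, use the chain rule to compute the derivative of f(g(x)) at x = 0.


Using the chain rule: (f(g(x)))' = f'(g(x)) * g'(x)
First, find g(0):
g(0) = 3 * 0 - 4 = -4
Next, f'(u) = 2u
And g'(x) = 3
So f'(g(0)) * g'(0)
= 2 * (-4) * 3
= -24

-24


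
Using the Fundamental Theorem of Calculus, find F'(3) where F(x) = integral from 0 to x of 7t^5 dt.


By the Fundamental Theorem of Calculus (Part 1):
If F(x) = integral from 0 to x of f(t) dt, then F'(x) = f(x)
Here f(t) = 7t^5
So F'(x) = 7x^5
Evaluate at x = 3:
F'(3) = 7 * 3^5
= 7 * 243
= 1701

1701


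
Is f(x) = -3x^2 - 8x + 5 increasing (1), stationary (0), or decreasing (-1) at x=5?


Compute f'(x) to determine behavior:
f'(x) = -6x - 8
f'(5) = -6 * 5 - 8
= -30 - 8
= -38
Since f'(5) < 0, the function is decreasing (-1)

-1


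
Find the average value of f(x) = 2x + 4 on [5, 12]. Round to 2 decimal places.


Average value = 1/(b-a) * integral from a to b of f(x) dx
First compute the integral of 2x + 4:
F(x) = x^2 + 4x
F(12) = 1 * 144 + 4 * 12 = 192
F(5) = 1 * 25 + 4 * 5 = 45
Integral = 192 - 45 = 147
Average = 147 / (12 - 5) = 147 / 7
= 21 = 21.00

21.00


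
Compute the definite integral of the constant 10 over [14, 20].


The integral of a constant k over [a, b] equals k * (b - a).
integral from 14 to 20 of 10 dx
= 10 * (20 - 14)
= 10 * 6
= 60

60


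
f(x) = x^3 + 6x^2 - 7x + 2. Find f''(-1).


First derivative:
f'(x) = 3x^2 + 12x - 7
Second derivative:
f''(x) = 6x + 12
Substitute x = -1:
f''(-1) = 6 * (-1) + 12
= -6 + 12
= 6

6


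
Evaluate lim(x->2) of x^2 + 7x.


Since polynomials are continuous, we use direct substitution.
lim(x->2) of x^2 + 7x
= 1 * 2^2 + 7 * 2 + 0
= 4 + 14 + 0
= 18

18


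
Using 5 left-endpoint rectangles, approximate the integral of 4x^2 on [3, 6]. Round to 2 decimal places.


Left Riemann sum uses left endpoints of each subinterval.
Interval: [3, 6], n = 5
dx = (6 - 3) / 5 = 3/5
Left endpoints: [3, 18/5, 21/5, 24/5, 27/5]
f values: [36, 1296/25, 1764/25, 2304/25, 2916/25]
Sum = dx * (sum of f values)
= 3/5 * 1836/5
= 5508/25 = 220.32

220.32


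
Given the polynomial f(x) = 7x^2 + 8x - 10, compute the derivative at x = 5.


Differentiate term by term using power and sum rules:
f(x) = 7x^2 + 8x - 10
f'(x) = 14x + 8
Substitute x = 5:
f'(5) = 14 * 5 + 8
= 70 + 8
= 78

78


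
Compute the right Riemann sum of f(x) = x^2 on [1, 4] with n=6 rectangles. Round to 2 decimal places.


Right Riemann sum uses right endpoints of each subinterval.
Interval: [1, 4], n = 6
dx = (4 - 1) / 6 = 1/2
Right endpoints: [3/2, 2, 5/2, 3, 7/2, 4]
f values: [9/4, 4, 25/4, 9, 49/4, 16]
Sum = dx * (sum of f values)
= 1/2 * 199/4
= 199/8 ≈ 24.88

24.88


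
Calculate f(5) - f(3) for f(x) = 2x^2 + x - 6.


Net change = f(b) - f(a)
f(x) = 2x^2 + x - 6
Compute f(5):
f(5) = 2 * 5^2 + 1 * 5 - 6
= 50 + 5 - 6
= 49
Compute f(3):
f(3) = 2 * 3^2 + 1 * 3 - 6
= 18 + 3 - 6
= 15
Net change = 49 - 15 = 34

34


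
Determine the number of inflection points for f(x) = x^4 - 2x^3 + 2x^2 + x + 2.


Inflection points occur where f''(x) = 0 and concavity changes.
f(x) = x^4 - 2x^3 + 2x^2 + x + 2
f'(x) = 4x^3 - 6x^2 + 4x + 1
f''(x) = 12x^2 - 12x + 4
This is a quadratic in x. Use the discriminant to count real roots.
Discriminant = (-12)^2 - 4 * 12 * 4
= 144 - 192
= -48
Since discriminant < 0, f''(x) = 0 has no real solutions.
Number of inflection points: 0

0


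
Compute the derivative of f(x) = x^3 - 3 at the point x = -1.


Differentiate f(x) = x^3 - 3 term by term:
f'(x) = 3x^2
Substitute x = -1:
f'(-1) = 3 * (-1)^2 + 0 * (-1) + 0
= 3 + 0 + 0
= 3

3


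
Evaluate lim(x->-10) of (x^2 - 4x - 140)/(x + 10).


Direct substitution gives 0/0, so we factor the numerator.
Factor: (x^2 - 4x - 140) = (x + 10)(x - 14)
Cancel the common factor (x + 10):
(x^2 - 4x - 140)/(x + 10) = (x - 14)
Now substitute x = -10:
= (-10) - (14) = -24

-24


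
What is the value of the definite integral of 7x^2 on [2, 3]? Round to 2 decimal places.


Find the antiderivative of 7x^2:
F(x) = 7/3 * x^3
Apply the Fundamental Theorem of Calculus:
F(3) - F(2)
= 7/3 * 3^3 - 7/3 * 2^3
= 7/3 * (27 - 8)
= 7/3 * 19
= 133/3 ≈ 44.33

44.33


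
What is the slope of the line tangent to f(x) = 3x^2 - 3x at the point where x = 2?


The slope of the tangent line equals f'(x) at the point.
f(x) = 3x^2 - 3x
f'(x) = 6x - 3
At x = 2:
f'(2) = 6 * 2 - 3
= 12 - 3
= 9

9


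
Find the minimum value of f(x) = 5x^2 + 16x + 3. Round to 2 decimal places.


For a quadratic f(x) = ax^2 + bx + c with a > 0, the minimum is at the vertex.
Vertex x-coordinate: x = -b/(2a)
x = -(16) / (2 * 5)
x = -16/10 = -8/5
Substitute back to find the minimum value:
f(-8/5) = 5 * (-8/5)^2 + 16 * (-8/5) + 3
= 64/5 - 128/5 + 3
= -49/5 = -9.80

-9.80


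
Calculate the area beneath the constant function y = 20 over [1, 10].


The area under a constant function y = 20 is a rectangle.
Width = 10 - 1 = 9
Height = 20
Area = width * height
= 9 * 20
= 180

180


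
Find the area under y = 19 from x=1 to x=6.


The area under a constant function y = 19 is a rectangle.
Width = 6 - 1 = 5
Height = 19
Area = width * height
= 5 * 19
= 95

95


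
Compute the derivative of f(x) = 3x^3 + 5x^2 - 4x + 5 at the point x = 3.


Differentiate f(x) = 3x^3 + 5x^2 - 4x + 5 term by term:
f'(x) = 9x^2 + 10x - 4
Substitute x = 3:
f'(3) = 9 * 3^2 + 10 * 3 - 4
= 81 + 30 - 4
= 107

107


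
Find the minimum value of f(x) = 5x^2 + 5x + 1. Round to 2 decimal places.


For a quadratic f(x) = ax^2 + bx + c with a > 0, the minimum is at the vertex.
Vertex x-coordinate: x = -b/(2a)
x = -(5) / (2 * 5)
x = -5/10 = -1/2
Substitute back to find the minimum value:
f(-1/2) = 5 * (-1/2)^2 + 5 * (-1/2) + 1
= 5/4 - 5/2 + 1
= -1/4 = -0.25

-0.25


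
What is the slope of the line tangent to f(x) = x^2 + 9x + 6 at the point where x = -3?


The slope of the tangent line equals f'(x) at the point.
f(x) = x^2 + 9x + 6
f'(x) = 2x + 9
At x = -3:
f'(-3) = 2 * (-3) + 9
= -6 + 9
= 3

3


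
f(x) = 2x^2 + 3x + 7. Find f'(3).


Differentiate term by term using power and sum rules:
f(x) = 2x^2 + 3x + 7
f'(x) = 4x + 3
Substitute x = 3:
f'(3) = 4 * 3 + 3
= 12 + 3
= 15

15


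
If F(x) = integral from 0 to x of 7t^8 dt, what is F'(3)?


By the Fundamental Theorem of Calculus (Part 1):
If F(x) = integral from 0 to x of f(t) dt, then F'(x) = f(x)
Here f(t) = 7t^8
So F'(x) = 7x^8
Evaluate at x = 3:
F'(3) = 7 * 3^8
= 7 * 6561
= 45927

45927


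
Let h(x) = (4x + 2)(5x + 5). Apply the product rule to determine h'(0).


Let u(x) = 4x + 2 and v(x) = 5x + 5
u'(x) = 4
v'(x) = 5
Product rule: h'(x) = u'(x)*v(x) + u(x)*v'(x)
= 4 * (5x + 5) + (4x + 2) * 5
At x = 0:
u(0) = 4 * 0 + 2 = 2
v(0) = 5 * 0 + 5 = 5
h'(0) = 4 * 5 + 2 * 5
= 20 + 10
= 30

30


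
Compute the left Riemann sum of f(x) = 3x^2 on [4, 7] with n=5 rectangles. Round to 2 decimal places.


Left Riemann sum uses left endpoints of each subinterval.
Interval: [4, 7], n = 5
dx = (7 - 4) / 5 = 3/5
Left endpoints: [4, 23/5, 26/5, 29/5, 32/5]
f values: [48, 1587/25, 2028/25, 2523/25, 3072/25]
Sum = dx * (sum of f values)
= 3/5 * 2082/5
= 6246/25 = 249.84

249.84


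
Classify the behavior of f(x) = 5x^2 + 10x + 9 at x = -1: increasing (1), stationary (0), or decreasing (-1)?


Compute f'(x) to determine behavior:
f'(x) = 10x + 10
f'(-1) = 10 * (-1) + 10
= -10 + 10
= 0
Since f'(-1) = 0, the function is stationary (0)

0


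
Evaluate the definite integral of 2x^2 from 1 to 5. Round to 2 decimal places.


Find the antiderivative of 2x^2:
F(x) = 2/3 * x^3
Apply the Fundamental Theorem of Calculus:
F(5) - F(1)
= 2/3 * 5^3 - 2/3 * 1^3
= 2/3 * (125 - 1)
= 2/3 * 124
= 248/3 ≈ 82.67

82.67


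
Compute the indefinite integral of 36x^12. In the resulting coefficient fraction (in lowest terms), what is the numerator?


Apply the power rule for integration:
integral of ax^n dx = a/(n+1) * x^(n+1) + C
integral of 36x^12 dx
= 36/13 * x^13 + C
The coefficient in lowest terms is 36/13, and its numerator is 36

36


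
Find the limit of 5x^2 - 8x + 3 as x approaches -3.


Since polynomials are continuous, we use direct substitution.
lim(x->-3) of 5x^2 - 8x + 3
= 5 * (-3)^2 - 8 * (-3) + 3
= 45 + 24 + 3
= 72

72


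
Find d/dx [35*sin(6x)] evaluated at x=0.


Apply the chain rule to differentiate 35*sin(6x):
d/dx [35*sin(6x)]
= 35 * cos(6x) * d/dx(6x)
= 35 * 6 * cos(6x)
= 210 * cos(6x)
Evaluate at x = 0:
= 210 * cos(0)
= 210 * 1
= 210

210


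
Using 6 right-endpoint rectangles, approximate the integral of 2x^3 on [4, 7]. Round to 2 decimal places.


Right Riemann sum uses right endpoints of each subinterval.
Interval: [4, 7], n = 6
dx = (7 - 4) / 6 = 1/2
Right endpoints: [9/2, 5, 11/2, 6, 13/2, 7]
f values: [729/4, 250, 1331/4, 432, 2197/4, 686]
Sum = dx * (sum of f values)
= 1/2 * 9729/4
= 9729/8 ≈ 1216.13

1216.13


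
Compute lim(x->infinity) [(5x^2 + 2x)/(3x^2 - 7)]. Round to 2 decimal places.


For limits at infinity with equal-degree polynomials,
we compare leading coefficients.
Numerator leading term: 5x^2
Denominator leading term: 3x^2
Divide both by x^2:
lim = (5 + 2/x) / (3 - 7/x^2)
As x -> infinity, the 1/x and 1/x^2 terms vanish:
= 5/3 ≈ 1.67

1.67


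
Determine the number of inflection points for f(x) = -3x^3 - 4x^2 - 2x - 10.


Inflection points occur where f''(x) = 0 and concavity changes.
f(x) = -3x^3 - 4x^2 - 2x - 10
f'(x) = -9x^2 - 8x - 2
f''(x) = -18x - 8
Set f''(x) = 0:
-18x - 8 = 0
x = 8 / (-18) = -4/9
Since f''(x) is linear (degree 1), it changes sign at this point.
Therefore there is exactly 1 inflection point.

1


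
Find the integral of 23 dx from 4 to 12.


The integral of a constant k over [a, b] equals k * (b - a).
integral from 4 to 12 of 23 dx
= 23 * (12 - 4)
= 23 * 8
= 184

184


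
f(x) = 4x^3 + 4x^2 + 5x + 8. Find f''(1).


First derivative:
f'(x) = 12x^2 + 8x + 5
Second derivative:
f''(x) = 24x + 8
Substitute x = 1:
f''(1) = 24 * 1 + 8
= 24 + 8
= 32

32


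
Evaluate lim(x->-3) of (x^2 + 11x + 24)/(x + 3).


Direct substitution gives 0/0, so we factor the numerator.
Factor: (x^2 + 11x + 24) = (x + 3)(x + 8)
Cancel the common factor (x + 3):
(x^2 + 11x + 24)/(x + 3) = (x + 8)
Now substitute x = -3:
= (-3) - (-8) = 5

5


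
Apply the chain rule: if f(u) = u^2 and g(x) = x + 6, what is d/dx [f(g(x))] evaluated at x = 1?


Using the chain rule: (f(g(x)))' = f'(g(x)) * g'(x)
First, find g(1):
g(1) = 1 * 1 + 6 = 7
Next, f'(u) = 2u
And g'(x) = 1
So f'(g(1)) * g'(1)
= 2 * 7 * 1
= 14

14


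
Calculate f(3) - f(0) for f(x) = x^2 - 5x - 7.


Net change = f(b) - f(a)
f(x) = x^2 - 5x - 7
Compute f(3):
f(3) = 1 * 3^2 - 5 * 3 - 7
= 9 - 15 - 7
= -13
Compute f(0):
f(0) = 1 * 0^2 - 5 * 0 - 7
= 0 + 0 - 7
= -7
Net change = -13 - (-7) = -6

-6


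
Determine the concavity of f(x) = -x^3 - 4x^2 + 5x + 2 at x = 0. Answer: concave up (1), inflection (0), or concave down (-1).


Concavity is determined by the sign of f''(x).
f(x) = -x^3 - 4x^2 + 5x + 2
f'(x) = -3x^2 - 8x + 5
f''(x) = -6x - 8
f''(0) = -6 * 0 - 8
= 0 - 8
= -8
Since f''(0) < 0, the function is concave down (-1)

-1


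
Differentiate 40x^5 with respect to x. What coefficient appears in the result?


We apply the power rule: d/dx [ax^n] = a*n * x^(n-1)
d/dx [40x^5]
= 40 * 5 * x^(5-1)
= 200x^4
The coefficient is 200

200


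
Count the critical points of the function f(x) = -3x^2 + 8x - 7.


Find where f'(x) = 0:
f'(x) = -6x + 8
Set f'(x) = 0:
-6x + 8 = 0
x = -8 / (-6) = 4/3
This is a linear equation in x, so there is exactly one solution.
Number of critical points: 1

1


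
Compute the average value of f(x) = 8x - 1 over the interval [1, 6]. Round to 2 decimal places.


Average value = 1/(b-a) * integral from a to b of f(x) dx
First compute the integral of 8x - 1:
F(x) = 4x^2 - x
F(6) = 4 * 36 - 1 * 6 = 138
F(1) = 4 * 1 - 1 * 1 = 3
Integral = 138 - 3 = 135
Average = 135 / (6 - 1) = 135 / 5
= 27 = 27.00

27.00
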